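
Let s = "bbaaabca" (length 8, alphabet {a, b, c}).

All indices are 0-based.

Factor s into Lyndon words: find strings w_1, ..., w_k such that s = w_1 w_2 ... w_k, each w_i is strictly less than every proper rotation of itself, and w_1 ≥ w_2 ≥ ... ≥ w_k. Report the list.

emit factor 1: 'b' (i=0, period=1)
emit factor 2: 'b' (i=1, period=1)
emit factor 3: 'aaabc' (i=2, period=5)
emit factor 4: 'a' (i=7, period=1)

["b", "b", "aaabc", "a"]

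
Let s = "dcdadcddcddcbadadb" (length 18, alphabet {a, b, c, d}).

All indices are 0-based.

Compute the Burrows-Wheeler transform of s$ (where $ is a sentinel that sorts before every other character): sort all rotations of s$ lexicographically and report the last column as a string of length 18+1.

bbdddcddddacad$dacc

rank  rotation             last
    0  $dcdadcddcddcbadadb  b
    1  adadb$dcdadcddcddcb  b
    2  adb$dcdadcddcddcbad  d
    3  adcddcddcbadadb$dcd  d
    4  b$dcdadcddcddcbadad  d
    5  badadb$dcdadcddcddc  c
    6  cbadadb$dcdadcddcdd  d
    7  cdadcddcddcbadadb$d  d
    8  cddcbadadb$dcdadcdd  d
    9  cddcddcbadadb$dcdad  d
   10  dadb$dcdadcddcddcba  a
   11  dadcddcddcbadadb$dc  c
   12  db$dcdadcddcddcbada  a
   13  dcbadadb$dcdadcddcd  d
   14  dcdadcddcddcbadadb$  $
   15  dcddcbadadb$dcdadcd  d
   16  dcddcddcbadadb$dcda  a
   17  ddcbadadb$dcdadcddc  c
   18  ddcddcbadadb$dcdadc  c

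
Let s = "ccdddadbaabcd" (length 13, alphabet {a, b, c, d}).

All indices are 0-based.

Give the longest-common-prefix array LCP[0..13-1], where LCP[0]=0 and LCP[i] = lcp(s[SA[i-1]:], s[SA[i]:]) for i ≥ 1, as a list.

[0, 1, 1, 0, 1, 0, 1, 2, 0, 1, 1, 1, 2]

rank→(start, suffix):
  0 → (8, 'aabcd')
  1 → (9, 'abcd')
  2 → (5, 'adbaabcd')
  3 → (7, 'baabcd')
  4 → (10, 'bcd')
  5 → (0, 'ccdddadbaabcd')
  6 → (11, 'cd')
  7 → (1, 'cdddadbaabcd')
  8 → (12, 'd')
  9 → (4, 'dadbaabcd')
  10 → (6, 'dbaabcd')
  11 → (3, 'ddadbaabcd')
  12 → (2, 'dddadbaabcd')

SA = [8, 9, 5, 7, 10, 0, 11, 1, 12, 4, 6, 3, 2]
i: (SA[i-1],SA[i]) lcp shared
  1: (8,9) 1 'a'
  2: (9,5) 1 'a'
  3: (5,7) 0 ''
  4: (7,10) 1 'b'
  5: (10,0) 0 ''
  6: (0,11) 1 'c'
  7: (11,1) 2 'cd'
  8: (1,12) 0 ''
  9: (12,4) 1 'd'
  10: (4,6) 1 'd'
  11: (6,3) 1 'd'
  12: (3,2) 2 'dd'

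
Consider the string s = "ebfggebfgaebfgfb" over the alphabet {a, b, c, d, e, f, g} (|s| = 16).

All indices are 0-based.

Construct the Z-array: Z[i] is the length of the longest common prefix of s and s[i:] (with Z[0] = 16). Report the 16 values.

[16, 0, 0, 0, 0, 4, 0, 0, 0, 0, 4, 0, 0, 0, 0, 0]

Z[0]=16
i=1: fresh scan; Z[1]=0
i=2: fresh scan; Z[2]=0
i=3: fresh scan; Z[3]=0
i=4: fresh scan; Z[4]=0
i=5: fresh scan; Z[5]=4 scan→box=[5,9)
i=6: min(r-i=3, Z[1]=0)=0; Z[6]=0
i=7: min(r-i=2, Z[2]=0)=0; Z[7]=0
i=8: min(r-i=1, Z[3]=0)=0; Z[8]=0
i=9: fresh scan; Z[9]=0
i=10: fresh scan; Z[10]=4 scan→box=[10,14)
i=11: min(r-i=3, Z[1]=0)=0; Z[11]=0
i=12: min(r-i=2, Z[2]=0)=0; Z[12]=0
i=13: min(r-i=1, Z[3]=0)=0; Z[13]=0
i=14: fresh scan; Z[14]=0
i=15: fresh scan; Z[15]=0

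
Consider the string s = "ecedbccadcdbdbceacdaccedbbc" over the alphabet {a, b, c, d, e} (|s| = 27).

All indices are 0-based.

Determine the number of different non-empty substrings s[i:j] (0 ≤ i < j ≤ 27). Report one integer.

rank | idx | suffix
   0 |  19 | accedbbc
   1 |  16 | acdaccedbbc
   2 |   7 | adcdbdbceacdaccedbbc
   3 |  24 | bbc
   4 |  25 | bc
   5 |   4 | bccadcdbdbceacdaccedbbc
   6 |  13 | bceacdaccedbbc
   7 |  11 | bdbceacdaccedbbc
   8 |  26 | c
   9 |   6 | cadcdbdbceacdaccedbbc
  10 |   5 | ccadcdbdbceacdaccedbbc
  11 |  20 | ccedbbc
  12 |  17 | cdaccedbbc
  13 |   9 | cdbdbceacdaccedbbc
  14 |  14 | ceacdaccedbbc
  15 |  21 | cedbbc
  16 |   1 | cedbccadcdbdbceacdaccedbbc
  17 |  18 | daccedbbc
  18 |  23 | dbbc
  19 |   3 | dbccadcdbdbceacdaccedbbc
  20 |  12 | dbceacdaccedbbc
  21 |  10 | dbdbceacdaccedbbc
  22 |   8 | dcdbdbceacdaccedbbc
  23 |  15 | eacdaccedbbc
  24 |   0 | ecedbccadcdbdbceacdaccedbbc
  25 |  22 | edbbc
  26 |   2 | edbccadcdbdbceacdaccedbbc

SA = [19, 16, 7, 24, 25, 4, 13, 11, 26, 6, 5, 20, 17, 9, 14, 21, 1, 18, 23, 3, 12, 10, 8, 15, 0, 22, 2]
[i] adj suffixes → lcp
  [1] 19/16 → 2 ('ac')
  [2] 16/7 → 1 ('a')
  [3] 7/24 → 0 ('')
  [4] 24/25 → 1 ('b')
  [5] 25/4 → 2 ('bc')
  [6] 4/13 → 2 ('bc')
  [7] 13/11 → 1 ('b')
  [8] 11/26 → 0 ('')
  [9] 26/6 → 1 ('c')
  [10] 6/5 → 1 ('c')
  [11] 5/20 → 2 ('cc')
  [12] 20/17 → 1 ('c')
  [13] 17/9 → 2 ('cd')
  [14] 9/14 → 1 ('c')
  [15] 14/21 → 2 ('ce')
  [16] 21/1 → 4 ('cedb')
  [17] 1/18 → 0 ('')
  [18] 18/23 → 1 ('d')
  [19] 23/3 → 2 ('db')
  [20] 3/12 → 3 ('dbc')
  [21] 12/10 → 2 ('db')
  [22] 10/8 → 1 ('d')
  [23] 8/15 → 0 ('')
  [24] 15/0 → 1 ('e')
  [25] 0/22 → 1 ('e')
  [26] 22/2 → 3 ('edb')

n(n+1)/2 = 27·28/2 = 378
Σ LCP = 0 + 2 + 1 + 0 + 1 + 2 + 2 + 1 + 0 + 1 + 1 + 2 + 1 + 2 + 1 + 2 + 4 + 0 + 1 + 2 + 3 + 2 + 1 + 0 + 1 + 1 + 3 = 37
distinct = 378 − 37 = 341

341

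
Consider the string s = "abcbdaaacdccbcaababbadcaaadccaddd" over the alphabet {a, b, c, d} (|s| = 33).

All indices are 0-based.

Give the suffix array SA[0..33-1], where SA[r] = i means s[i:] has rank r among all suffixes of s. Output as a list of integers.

[5, 23, 14, 6, 24, 15, 17, 0, 7, 20, 25, 29, 16, 19, 18, 12, 1, 3, 22, 13, 28, 11, 2, 27, 10, 8, 32, 4, 21, 26, 9, 31, 30]

rank→(start, suffix):
  0 → (5, 'aaacdccbcaababbadcaaadccaddd')
  1 → (23, 'aaadccaddd')
  2 → (14, 'aababbadcaaadccaddd')
  3 → (6, 'aacdccbcaababbadcaaadccaddd')
  4 → (24, 'aadccaddd')
  5 → (15, 'ababbadcaaadccaddd')
  6 → (17, 'abbadcaaadccaddd')
  7 → (0, 'abcbdaaacdccbcaababbadcaaadccaddd')
  8 → (7, 'acdccbcaababbadcaaadccaddd')
  9 → (20, 'adcaaadccaddd')
  10 → (25, 'adccaddd')
  11 → (29, 'addd')
  12 → (16, 'babbadcaaadccaddd')
  13 → (19, 'badcaaadccaddd')
  14 → (18, 'bbadcaaadccaddd')
  15 → (12, 'bcaababbadcaaadccaddd')
  16 → (1, 'bcbdaaacdccbcaababbadcaaadccaddd')
  17 → (3, 'bdaaacdccbcaababbadcaaadccaddd')
  18 → (22, 'caaadccaddd')
  19 → (13, 'caababbadcaaadccaddd')
  20 → (28, 'caddd')
  21 → (11, 'cbcaababbadcaaadccaddd')
  22 → (2, 'cbdaaacdccbcaababbadcaaadccaddd')
  23 → (27, 'ccaddd')
  24 → (10, 'ccbcaababbadcaaadccaddd')
  25 → (8, 'cdccbcaababbadcaaadccaddd')
  26 → (32, 'd')
  27 → (4, 'daaacdccbcaababbadcaaadccaddd')
  28 → (21, 'dcaaadccaddd')
  29 → (26, 'dccaddd')
  30 → (9, 'dccbcaababbadcaaadccaddd')
  31 → (31, 'dd')
  32 → (30, 'ddd')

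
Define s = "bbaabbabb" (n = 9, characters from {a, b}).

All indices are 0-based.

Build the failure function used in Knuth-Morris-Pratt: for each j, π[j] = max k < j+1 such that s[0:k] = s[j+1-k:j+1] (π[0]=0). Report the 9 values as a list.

[0, 1, 0, 0, 1, 2, 3, 1, 2]

π[0] = 0
j=1 s[j]='b': π[1]=1 (border 'b')
j=2 s[j]='a': k: 1→0; π[2]=0 (border '')
j=3 s[j]='a': π[3]=0 (border '')
j=4 s[j]='b': π[4]=1 (border 'b')
j=5 s[j]='b': π[5]=2 (border 'bb')
j=6 s[j]='a': π[6]=3 (border 'bba')
j=7 s[j]='b': k: 3→0; π[7]=1 (border 'b')
j=8 s[j]='b': π[8]=2 (border 'bb')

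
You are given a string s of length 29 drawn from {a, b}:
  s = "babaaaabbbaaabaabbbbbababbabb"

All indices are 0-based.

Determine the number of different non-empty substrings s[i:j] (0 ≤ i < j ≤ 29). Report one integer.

354

rank | idx | suffix
   0 |   3 | aaaabbbaaabaabbbbbababbabb
   1 |  10 | aaabaabbbbbababbabb
   2 |   4 | aaabbbaaabaabbbbbababbabb
   3 |  11 | aabaabbbbbababbabb
   4 |   5 | aabbbaaabaabbbbbababbabb
   5 |  14 | aabbbbbababbabb
   6 |   1 | abaaaabbbaaabaabbbbbababbabb
   7 |  12 | abaabbbbbababbabb
   8 |  21 | ababbabb
   9 |  26 | abb
  10 |  23 | abbabb
  11 |   6 | abbbaaabaabbbbbababbabb
  12 |  15 | abbbbbababbabb
  13 |  28 | b
  14 |   2 | baaaabbbaaabaabbbbbababbabb
  15 |   9 | baaabaabbbbbababbabb
  16 |  13 | baabbbbbababbabb
  17 |   0 | babaaaabbbaaabaabbbbbababbabb
  18 |  20 | bababbabb
  19 |  25 | babb
  20 |  22 | babbabb
  21 |  27 | bb
  22 |   8 | bbaaabaabbbbbababbabb
  23 |  19 | bbababbabb
  24 |  24 | bbabb
  25 |   7 | bbbaaabaabbbbbababbabb
  26 |  18 | bbbababbabb
  27 |  17 | bbbbababbabb
  28 |  16 | bbbbbababbabb

SA = [3, 10, 4, 11, 5, 14, 1, 12, 21, 26, 23, 6, 15, 28, 2, 9, 13, 0, 20, 25, 22, 27, 8, 19, 24, 7, 18, 17, 16]
rank  pair      lcp
   1  s[3:],s[10:]  3  'aaa'
   2  s[10:],s[4:]  4  'aaab'
   3  s[4:],s[11:]  2  'aa'
   4  s[11:],s[5:]  3  'aab'
   5  s[5:],s[14:]  5  'aabbb'
   6  s[14:],s[1:]  1  'a'
   7  s[1:],s[12:]  4  'abaa'
   8  s[12:],s[21:]  3  'aba'
   9  s[21:],s[26:]  2  'ab'
  10  s[26:],s[23:]  3  'abb'
  11  s[23:],s[6:]  3  'abb'
  12  s[6:],s[15:]  4  'abbb'
  13  s[15:],s[28:]  0  ''
  14  s[28:],s[2:]  1  'b'
  15  s[2:],s[9:]  4  'baaa'
  16  s[9:],s[13:]  3  'baa'
  17  s[13:],s[0:]  2  'ba'
  18  s[0:],s[20:]  4  'baba'
  19  s[20:],s[25:]  3  'bab'
  20  s[25:],s[22:]  4  'babb'
  21  s[22:],s[27:]  1  'b'
  22  s[27:],s[8:]  2  'bb'
  23  s[8:],s[19:]  3  'bba'
  24  s[19:],s[24:]  4  'bbab'
  25  s[24:],s[7:]  2  'bb'
  26  s[7:],s[18:]  4  'bbba'
  27  s[18:],s[17:]  3  'bbb'
  28  s[17:],s[16:]  4  'bbbb'

n(n+1)/2 = 29·30/2 = 435
Σ LCP = 0 + 3 + 4 + 2 + 3 + 5 + 1 + 4 + 3 + 2 + 3 + 3 + 4 + 0 + 1 + 4 + 3 + 2 + 4 + 3 + 4 + 1 + 2 + 3 + 4 + 2 + 4 + 3 + 4 = 81
distinct = 435 − 81 = 354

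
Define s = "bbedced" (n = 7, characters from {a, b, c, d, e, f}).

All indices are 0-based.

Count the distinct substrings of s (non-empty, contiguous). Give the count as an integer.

rank→(start, suffix):
  0 → (0, 'bbedced')
  1 → (1, 'bedced')
  2 → (4, 'ced')
  3 → (6, 'd')
  4 → (3, 'dced')
  5 → (5, 'ed')
  6 → (2, 'edced')

SA = [0, 1, 4, 6, 3, 5, 2]
[i] adj suffixes → lcp
  [1] 0/1 → 1 ('b')
  [2] 1/4 → 0 ('')
  [3] 4/6 → 0 ('')
  [4] 6/3 → 1 ('d')
  [5] 3/5 → 0 ('')
  [6] 5/2 → 2 ('ed')

n(n+1)/2 = 7·8/2 = 28
Σ LCP = 0 + 1 + 0 + 0 + 1 + 0 + 2 = 4
distinct = 28 − 4 = 24

24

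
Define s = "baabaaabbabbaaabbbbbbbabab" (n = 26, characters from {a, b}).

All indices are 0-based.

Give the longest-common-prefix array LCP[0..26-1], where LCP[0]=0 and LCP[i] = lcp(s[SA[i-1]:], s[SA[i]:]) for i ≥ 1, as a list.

rank | idx | suffix
   0 |   4 | aaabbabbaaabbbbbbbabab
   1 |  12 | aaabbbbbbbabab
   2 |   1 | aabaaabbabbaaabbbbbbbabab
   3 |   5 | aabbabbaaabbbbbbbabab
   4 |  13 | aabbbbbbbabab
   5 |  24 | ab
   6 |   2 | abaaabbabbaaabbbbbbbabab
   7 |  22 | abab
   8 |   9 | abbaaabbbbbbbabab
   9 |   6 | abbabbaaabbbbbbbabab
  10 |  14 | abbbbbbbabab
  11 |  25 | b
  12 |   3 | baaabbabbaaabbbbbbbabab
  13 |  11 | baaabbbbbbbabab
  14 |   0 | baabaaabbabbaaabbbbbbbabab
  15 |  23 | bab
  16 |  21 | babab
  17 |   8 | babbaaabbbbbbbabab
  18 |  10 | bbaaabbbbbbbabab
  19 |  20 | bbabab
  20 |   7 | bbabbaaabbbbbbbabab
  21 |  19 | bbbabab
  22 |  18 | bbbbabab
  23 |  17 | bbbbbabab
  24 |  16 | bbbbbbabab
  25 |  15 | bbbbbbbabab

SA = [4, 12, 1, 5, 13, 24, 2, 22, 9, 6, 14, 25, 3, 11, 0, 23, 21, 8, 10, 20, 7, 19, 18, 17, 16, 15]
rank  pair      lcp
   1  s[4:],s[12:]  5  'aaabb'
   2  s[12:],s[1:]  2  'aa'
   3  s[1:],s[5:]  3  'aab'
   4  s[5:],s[13:]  4  'aabb'
   5  s[13:],s[24:]  1  'a'
   6  s[24:],s[2:]  2  'ab'
   7  s[2:],s[22:]  3  'aba'
   8  s[22:],s[9:]  2  'ab'
   9  s[9:],s[6:]  4  'abba'
  10  s[6:],s[14:]  3  'abb'
  11  s[14:],s[25:]  0  ''
  12  s[25:],s[3:]  1  'b'
  13  s[3:],s[11:]  6  'baaabb'
  14  s[11:],s[0:]  3  'baa'
  15  s[0:],s[23:]  2  'ba'
  16  s[23:],s[21:]  3  'bab'
  17  s[21:],s[8:]  3  'bab'
  18  s[8:],s[10:]  1  'b'
  19  s[10:],s[20:]  3  'bba'
  20  s[20:],s[7:]  4  'bbab'
  21  s[7:],s[19:]  2  'bb'
  22  s[19:],s[18:]  3  'bbb'
  23  s[18:],s[17:]  4  'bbbb'
  24  s[17:],s[16:]  5  'bbbbb'
  25  s[16:],s[15:]  6  'bbbbbb'

[0, 5, 2, 3, 4, 1, 2, 3, 2, 4, 3, 0, 1, 6, 3, 2, 3, 3, 1, 3, 4, 2, 3, 4, 5, 6]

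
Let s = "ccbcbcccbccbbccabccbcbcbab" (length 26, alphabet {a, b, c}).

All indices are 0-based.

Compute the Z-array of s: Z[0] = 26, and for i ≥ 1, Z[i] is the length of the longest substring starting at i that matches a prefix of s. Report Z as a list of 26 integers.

[26, 1, 0, 1, 0, 2, 4, 1, 0, 3, 1, 0, 0, 2, 1, 0, 0, 6, 1, 0, 1, 0, 1, 0, 0, 0]

Z[0]=26
i=1: outside box; Z[1]=1 scan→box=[1,2)
i=2: outside box; Z[2]=0
i=3: outside box; Z[3]=1 scan→box=[3,4)
i=4: outside box; Z[4]=0
i=5: outside box; Z[5]=2 scan→box=[5,7)
i=6: min(r-i=1, Z[1]=1)=1; Z[6]=4 scan→box=[6,10)
i=7: min(r-i=3, Z[1]=1)=1; Z[7]=1
i=8: min(r-i=2, Z[2]=0)=0; Z[8]=0
i=9: min(r-i=1, Z[3]=1)=1; Z[9]=3 scan→box=[9,12)
i=10: min(r-i=2, Z[1]=1)=1; Z[10]=1
i=11: min(r-i=1, Z[2]=0)=0; Z[11]=0
i=12: outside box; Z[12]=0
i=13: outside box; Z[13]=2 scan→box=[13,15)
i=14: min(r-i=1, Z[1]=1)=1; Z[14]=1
i=15: outside box; Z[15]=0
i=16: outside box; Z[16]=0
i=17: outside box; Z[17]=6 scan→box=[17,23)
i=18: min(r-i=5, Z[1]=1)=1; Z[18]=1
i=19: min(r-i=4, Z[2]=0)=0; Z[19]=0
i=20: min(r-i=3, Z[3]=1)=1; Z[20]=1
i=21: min(r-i=2, Z[4]=0)=0; Z[21]=0
i=22: min(r-i=1, Z[5]=2)=1; Z[22]=1
i=23: outside box; Z[23]=0
i=24: outside box; Z[24]=0
i=25: outside box; Z[25]=0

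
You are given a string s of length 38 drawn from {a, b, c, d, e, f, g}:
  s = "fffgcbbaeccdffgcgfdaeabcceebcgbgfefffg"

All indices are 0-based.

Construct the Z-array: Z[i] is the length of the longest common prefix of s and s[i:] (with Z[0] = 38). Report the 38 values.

[38, 2, 1, 0, 0, 0, 0, 0, 0, 0, 0, 0, 2, 1, 0, 0, 0, 1, 0, 0, 0, 0, 0, 0, 0, 0, 0, 0, 0, 0, 0, 0, 1, 0, 4, 2, 1, 0]

Z[0]=38
i=1: outside box; Z[1]=2 scan→box=[1,3)
i=2: min(r-i=1, Z[1]=2)=1; Z[2]=1
i=3: outside box; Z[3]=0
i=4: outside box; Z[4]=0
i=5: outside box; Z[5]=0
i=6: outside box; Z[6]=0
i=7: outside box; Z[7]=0
i=8: outside box; Z[8]=0
i=9: outside box; Z[9]=0
i=10: outside box; Z[10]=0
i=11: outside box; Z[11]=0
i=12: outside box; Z[12]=2 scan→box=[12,14)
i=13: min(r-i=1, Z[1]=2)=1; Z[13]=1
i=14: outside box; Z[14]=0
i=15: outside box; Z[15]=0
i=16: outside box; Z[16]=0
i=17: outside box; Z[17]=1 scan→box=[17,18)
i=18: outside box; Z[18]=0
i=19: outside box; Z[19]=0
i=20: outside box; Z[20]=0
i=21: outside box; Z[21]=0
i=22: outside box; Z[22]=0
i=23: outside box; Z[23]=0
i=24: outside box; Z[24]=0
i=25: outside box; Z[25]=0
i=26: outside box; Z[26]=0
i=27: outside box; Z[27]=0
i=28: outside box; Z[28]=0
i=29: outside box; Z[29]=0
i=30: outside box; Z[30]=0
i=31: outside box; Z[31]=0
i=32: outside box; Z[32]=1 scan→box=[32,33)
i=33: outside box; Z[33]=0
i=34: outside box; Z[34]=4 scan→box=[34,38)
i=35: min(r-i=3, Z[1]=2)=2; Z[35]=2
i=36: min(r-i=2, Z[2]=1)=1; Z[36]=1
i=37: min(r-i=1, Z[3]=0)=0; Z[37]=0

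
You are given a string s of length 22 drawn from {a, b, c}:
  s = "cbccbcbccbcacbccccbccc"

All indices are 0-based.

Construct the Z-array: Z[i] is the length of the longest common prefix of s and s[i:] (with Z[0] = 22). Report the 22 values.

[22, 0, 1, 3, 0, 6, 0, 1, 3, 0, 1, 0, 4, 0, 1, 1, 1, 4, 0, 1, 1, 1]

Z[0]=22
i=1: outside box; Z[1]=0
i=2: outside box; Z[2]=1 grow→box=[2,3)
i=3: outside box; Z[3]=3 grow→box=[3,6)
i=4: min(r-i=2, Z[1]=0)=0; Z[4]=0
i=5: min(r-i=1, Z[2]=1)=1; Z[5]=6 grow→box=[5,11)
i=6: min(r-i=5, Z[1]=0)=0; Z[6]=0
i=7: min(r-i=4, Z[2]=1)=1; Z[7]=1
i=8: min(r-i=3, Z[3]=3)=3; Z[8]=3
i=9: min(r-i=2, Z[4]=0)=0; Z[9]=0
i=10: min(r-i=1, Z[5]=6)=1; Z[10]=1
i=11: outside box; Z[11]=0
i=12: outside box; Z[12]=4 grow→box=[12,16)
i=13: min(r-i=3, Z[1]=0)=0; Z[13]=0
i=14: min(r-i=2, Z[2]=1)=1; Z[14]=1
i=15: min(r-i=1, Z[3]=3)=1; Z[15]=1
i=16: outside box; Z[16]=1 grow→box=[16,17)
i=17: outside box; Z[17]=4 grow→box=[17,21)
i=18: min(r-i=3, Z[1]=0)=0; Z[18]=0
i=19: min(r-i=2, Z[2]=1)=1; Z[19]=1
i=20: min(r-i=1, Z[3]=3)=1; Z[20]=1
i=21: outside box; Z[21]=1 grow→box=[21,22)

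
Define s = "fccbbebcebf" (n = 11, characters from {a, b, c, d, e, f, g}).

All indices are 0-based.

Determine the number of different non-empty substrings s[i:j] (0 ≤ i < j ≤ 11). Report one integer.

58

rank→(start, suffix):
  0 → (3, 'bbebcebf')
  1 → (6, 'bcebf')
  2 → (4, 'bebcebf')
  3 → (9, 'bf')
  4 → (2, 'cbbebcebf')
  5 → (1, 'ccbbebcebf')
  6 → (7, 'cebf')
  7 → (5, 'ebcebf')
  8 → (8, 'ebf')
  9 → (10, 'f')
  10 → (0, 'fccbbebcebf')

SA = [3, 6, 4, 9, 2, 1, 7, 5, 8, 10, 0]
i: (SA[i-1],SA[i]) lcp shared
  1: (3,6) 1 'b'
  2: (6,4) 1 'b'
  3: (4,9) 1 'b'
  4: (9,2) 0 ''
  5: (2,1) 1 'c'
  6: (1,7) 1 'c'
  7: (7,5) 0 ''
  8: (5,8) 2 'eb'
  9: (8,10) 0 ''
  10: (10,0) 1 'f'

n(n+1)/2 = 11·12/2 = 66
Σ LCP = 0 + 1 + 1 + 1 + 0 + 1 + 1 + 0 + 2 + 0 + 1 = 8
distinct = 66 − 8 = 58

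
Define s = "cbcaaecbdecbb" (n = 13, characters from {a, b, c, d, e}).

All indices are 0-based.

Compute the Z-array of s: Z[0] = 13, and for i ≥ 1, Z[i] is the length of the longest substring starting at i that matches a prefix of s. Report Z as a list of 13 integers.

[13, 0, 1, 0, 0, 0, 2, 0, 0, 0, 2, 0, 0]

Z[0]=13
i=1: outside box; Z[1]=0
i=2: outside box; Z[2]=1 grow→box=[2,3)
i=3: outside box; Z[3]=0
i=4: outside box; Z[4]=0
i=5: outside box; Z[5]=0
i=6: outside box; Z[6]=2 grow→box=[6,8)
i=7: min(r-i=1, Z[1]=0)=0; Z[7]=0
i=8: outside box; Z[8]=0
i=9: outside box; Z[9]=0
i=10: outside box; Z[10]=2 grow→box=[10,12)
i=11: min(r-i=1, Z[1]=0)=0; Z[11]=0
i=12: outside box; Z[12]=0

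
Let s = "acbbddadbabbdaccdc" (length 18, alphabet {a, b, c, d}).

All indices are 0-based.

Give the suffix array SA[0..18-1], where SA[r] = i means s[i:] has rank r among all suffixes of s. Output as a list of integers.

[9, 0, 13, 6, 8, 10, 2, 11, 3, 17, 1, 14, 15, 12, 5, 7, 16, 4]

rank | idx | suffix
   0 |   9 | abbdaccdc
   1 |   0 | acbbddadbabbdaccdc
   2 |  13 | accdc
   3 |   6 | adbabbdaccdc
   4 |   8 | babbdaccdc
   5 |  10 | bbdaccdc
   6 |   2 | bbddadbabbdaccdc
   7 |  11 | bdaccdc
   8 |   3 | bddadbabbdaccdc
   9 |  17 | c
  10 |   1 | cbbddadbabbdaccdc
  11 |  14 | ccdc
  12 |  15 | cdc
  13 |  12 | daccdc
  14 |   5 | dadbabbdaccdc
  15 |   7 | dbabbdaccdc
  16 |  16 | dc
  17 |   4 | ddadbabbdaccdc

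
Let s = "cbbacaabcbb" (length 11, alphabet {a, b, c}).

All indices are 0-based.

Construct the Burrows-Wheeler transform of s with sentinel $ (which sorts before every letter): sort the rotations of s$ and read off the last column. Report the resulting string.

rank  rotation      last
    0  $cbbacaabcbb  b
    1  aabcbb$cbbac  c
    2  abcbb$cbbaca  a
    3  acaabcbb$cbb  b
    4  b$cbbacaabcb  b
    5  bacaabcbb$cb  b
    6  bb$cbbacaabc  c
    7  bbacaabcbb$c  c
    8  bcbb$cbbacaa  a
    9  caabcbb$cbba  a
   10  cbb$cbbacaab  b
   11  cbbacaabcbb$  $

bcabbbccaab$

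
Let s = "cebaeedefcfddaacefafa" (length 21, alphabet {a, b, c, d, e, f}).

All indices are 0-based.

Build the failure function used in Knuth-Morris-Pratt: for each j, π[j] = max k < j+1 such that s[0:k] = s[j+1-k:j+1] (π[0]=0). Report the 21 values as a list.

[0, 0, 0, 0, 0, 0, 0, 0, 0, 1, 0, 0, 0, 0, 0, 1, 2, 0, 0, 0, 0]

π[0] = 0
j=1 s[j]='e': π[1]=0 (border '')
j=2 s[j]='b': π[2]=0 (border '')
j=3 s[j]='a': π[3]=0 (border '')
j=4 s[j]='e': π[4]=0 (border '')
j=5 s[j]='e': π[5]=0 (border '')
j=6 s[j]='d': π[6]=0 (border '')
j=7 s[j]='e': π[7]=0 (border '')
j=8 s[j]='f': π[8]=0 (border '')
j=9 s[j]='c': π[9]=1 (border 'c')
j=10 s[j]='f': k: 1→0; π[10]=0 (border '')
j=11 s[j]='d': π[11]=0 (border '')
j=12 s[j]='d': π[12]=0 (border '')
j=13 s[j]='a': π[13]=0 (border '')
j=14 s[j]='a': π[14]=0 (border '')
j=15 s[j]='c': π[15]=1 (border 'c')
j=16 s[j]='e': π[16]=2 (border 'ce')
j=17 s[j]='f': k: 2→0; π[17]=0 (border '')
j=18 s[j]='a': π[18]=0 (border '')
j=19 s[j]='f': π[19]=0 (border '')
j=20 s[j]='a': π[20]=0 (border '')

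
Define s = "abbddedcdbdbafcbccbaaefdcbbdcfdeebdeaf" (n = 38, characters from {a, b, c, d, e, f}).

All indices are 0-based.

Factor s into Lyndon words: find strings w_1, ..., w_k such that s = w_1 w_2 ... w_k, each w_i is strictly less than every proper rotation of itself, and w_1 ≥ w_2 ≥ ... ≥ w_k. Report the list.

["abbddedcdbdbafcbccb", "aaefdcbbdcfdeebdeaf"]

emit factor 1: 'abbddedcdbdbafcbccb' (i=0, period=19)
emit factor 2: 'aaefdcbbdcfdeebdeaf' (i=19, period=19)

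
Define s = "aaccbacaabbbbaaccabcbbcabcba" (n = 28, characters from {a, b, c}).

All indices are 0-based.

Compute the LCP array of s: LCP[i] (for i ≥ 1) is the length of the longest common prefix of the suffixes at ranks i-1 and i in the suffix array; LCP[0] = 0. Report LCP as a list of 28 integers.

[0, 1, 2, 4, 1, 2, 4, 1, 2, 3, 0, 2, 2, 1, 2, 3, 2, 1, 2, 3, 0, 2, 5, 1, 3, 2, 1, 2]

rank | idx | suffix
   0 |  27 | a
   1 |   7 | aabbbbaaccabcbbcabcba
   2 |  13 | aaccabcbbcabcba
   3 |   0 | aaccbacaabbbbaaccabcbbcabcba
   4 |   8 | abbbbaaccabcbbcabcba
   5 |  23 | abcba
   6 |  17 | abcbbcabcba
   7 |   5 | acaabbbbaaccabcbbcabcba
   8 |  14 | accabcbbcabcba
   9 |   1 | accbacaabbbbaaccabcbbcabcba
  10 |  26 | ba
  11 |  12 | baaccabcbbcabcba
  12 |   4 | bacaabbbbaaccabcbbcabcba
  13 |  11 | bbaaccabcbbcabcba
  14 |  10 | bbbaaccabcbbcabcba
  15 |   9 | bbbbaaccabcbbcabcba
  16 |  20 | bbcabcba
  17 |  21 | bcabcba
  18 |  24 | bcba
  19 |  18 | bcbbcabcba
  20 |   6 | caabbbbaaccabcbbcabcba
  21 |  22 | cabcba
  22 |  16 | cabcbbcabcba
  23 |  25 | cba
  24 |   3 | cbacaabbbbaaccabcbbcabcba
  25 |  19 | cbbcabcba
  26 |  15 | ccabcbbcabcba
  27 |   2 | ccbacaabbbbaaccabcbbcabcba

SA = [27, 7, 13, 0, 8, 23, 17, 5, 14, 1, 26, 12, 4, 11, 10, 9, 20, 21, 24, 18, 6, 22, 16, 25, 3, 19, 15, 2]
i: (SA[i-1],SA[i]) lcp shared
  1: (27,7) 1 'a'
  2: (7,13) 2 'aa'
  3: (13,0) 4 'aacc'
  4: (0,8) 1 'a'
  5: (8,23) 2 'ab'
  6: (23,17) 4 'abcb'
  7: (17,5) 1 'a'
  8: (5,14) 2 'ac'
  9: (14,1) 3 'acc'
  10: (1,26) 0 ''
  11: (26,12) 2 'ba'
  12: (12,4) 2 'ba'
  13: (4,11) 1 'b'
  14: (11,10) 2 'bb'
  15: (10,9) 3 'bbb'
  16: (9,20) 2 'bb'
  17: (20,21) 1 'b'
  18: (21,24) 2 'bc'
  19: (24,18) 3 'bcb'
  20: (18,6) 0 ''
  21: (6,22) 2 'ca'
  22: (22,16) 5 'cabcb'
  23: (16,25) 1 'c'
  24: (25,3) 3 'cba'
  25: (3,19) 2 'cb'
  26: (19,15) 1 'c'
  27: (15,2) 2 'cc'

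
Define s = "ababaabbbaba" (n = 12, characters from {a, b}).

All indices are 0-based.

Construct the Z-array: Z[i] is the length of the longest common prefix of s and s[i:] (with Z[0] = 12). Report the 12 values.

Z[0]=12
i=1: outside box; Z[1]=0
i=2: outside box; Z[2]=3 scan→box=[2,5)
i=3: min(r-i=2, Z[1]=0)=0; Z[3]=0
i=4: min(r-i=1, Z[2]=3)=1; Z[4]=1
i=5: outside box; Z[5]=2 scan→box=[5,7)
i=6: min(r-i=1, Z[1]=0)=0; Z[6]=0
i=7: outside box; Z[7]=0
i=8: outside box; Z[8]=0
i=9: outside box; Z[9]=3 scan→box=[9,12)
i=10: min(r-i=2, Z[1]=0)=0; Z[10]=0
i=11: min(r-i=1, Z[2]=3)=1; Z[11]=1

[12, 0, 3, 0, 1, 2, 0, 0, 0, 3, 0, 1]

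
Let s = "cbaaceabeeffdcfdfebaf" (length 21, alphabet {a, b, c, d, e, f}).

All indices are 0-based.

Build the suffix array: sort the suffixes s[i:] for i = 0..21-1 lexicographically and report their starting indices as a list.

rank | idx | suffix
   0 |   2 | aaceabeeffdcfdfebaf
   1 |   6 | abeeffdcfdfebaf
   2 |   3 | aceabeeffdcfdfebaf
   3 |  19 | af
   4 |   1 | baaceabeeffdcfdfebaf
   5 |  18 | baf
   6 |   7 | beeffdcfdfebaf
   7 |   0 | cbaaceabeeffdcfdfebaf
   8 |   4 | ceabeeffdcfdfebaf
   9 |  13 | cfdfebaf
  10 |  12 | dcfdfebaf
  11 |  15 | dfebaf
  12 |   5 | eabeeffdcfdfebaf
  13 |  17 | ebaf
  14 |   8 | eeffdcfdfebaf
  15 |   9 | effdcfdfebaf
  16 |  20 | f
  17 |  11 | fdcfdfebaf
  18 |  14 | fdfebaf
  19 |  16 | febaf
  20 |  10 | ffdcfdfebaf

[2, 6, 3, 19, 1, 18, 7, 0, 4, 13, 12, 15, 5, 17, 8, 9, 20, 11, 14, 16, 10]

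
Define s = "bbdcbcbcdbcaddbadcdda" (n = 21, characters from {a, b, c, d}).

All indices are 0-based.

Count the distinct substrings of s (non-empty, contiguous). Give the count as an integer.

sorted suffixes:
  #0 SA[0]=20  'a'
  #1 SA[1]=15  'adcdda'
  #2 SA[2]=11  'addbadcdda'
  #3 SA[3]=14  'badcdda'
  #4 SA[4]=0  'bbdcbcbcdbcaddbadcdda'
  #5 SA[5]=9  'bcaddbadcdda'
  #6 SA[6]=4  'bcbcdbcaddbadcdda'
  #7 SA[7]=6  'bcdbcaddbadcdda'
  #8 SA[8]=1  'bdcbcbcdbcaddbadcdda'
  #9 SA[9]=10  'caddbadcdda'
  #10 SA[10]=3  'cbcbcdbcaddbadcdda'
  #11 SA[11]=5  'cbcdbcaddbadcdda'
  #12 SA[12]=7  'cdbcaddbadcdda'
  #13 SA[13]=17  'cdda'
  #14 SA[14]=19  'da'
  #15 SA[15]=13  'dbadcdda'
  #16 SA[16]=8  'dbcaddbadcdda'
  #17 SA[17]=2  'dcbcbcdbcaddbadcdda'
  #18 SA[18]=16  'dcdda'
  #19 SA[19]=18  'dda'
  #20 SA[20]=12  'ddbadcdda'

SA = [20, 15, 11, 14, 0, 9, 4, 6, 1, 10, 3, 5, 7, 17, 19, 13, 8, 2, 16, 18, 12]
rank  pair      lcp
   1  s[20:],s[15:]  1  'a'
   2  s[15:],s[11:]  2  'ad'
   3  s[11:],s[14:]  0  ''
   4  s[14:],s[0:]  1  'b'
   5  s[0:],s[9:]  1  'b'
   6  s[9:],s[4:]  2  'bc'
   7  s[4:],s[6:]  2  'bc'
   8  s[6:],s[1:]  1  'b'
   9  s[1:],s[10:]  0  ''
  10  s[10:],s[3:]  1  'c'
  11  s[3:],s[5:]  3  'cbc'
  12  s[5:],s[7:]  1  'c'
  13  s[7:],s[17:]  2  'cd'
  14  s[17:],s[19:]  0  ''
  15  s[19:],s[13:]  1  'd'
  16  s[13:],s[8:]  2  'db'
  17  s[8:],s[2:]  1  'd'
  18  s[2:],s[16:]  2  'dc'
  19  s[16:],s[18:]  1  'd'
  20  s[18:],s[12:]  2  'dd'

n(n+1)/2 = 21·22/2 = 231
Σ LCP = 0 + 1 + 2 + 0 + 1 + 1 + 2 + 2 + 1 + 0 + 1 + 3 + 1 + 2 + 0 + 1 + 2 + 1 + 2 + 1 + 2 = 26
distinct = 231 − 26 = 205

205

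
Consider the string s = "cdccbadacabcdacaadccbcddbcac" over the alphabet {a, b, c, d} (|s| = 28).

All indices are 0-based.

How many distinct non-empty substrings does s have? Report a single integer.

rank | idx | suffix
   0 |  15 | aadccbcddbcac
   1 |   9 | abcdacaadccbcddbcac
   2 |  26 | ac
   3 |  13 | acaadccbcddbcac
   4 |   7 | acabcdacaadccbcddbcac
   5 |   5 | adacabcdacaadccbcddbcac
   6 |  16 | adccbcddbcac
   7 |   4 | badacabcdacaadccbcddbcac
   8 |  24 | bcac
   9 |  10 | bcdacaadccbcddbcac
  10 |  20 | bcddbcac
  11 |  27 | c
  12 |  14 | caadccbcddbcac
  13 |   8 | cabcdacaadccbcddbcac
  14 |  25 | cac
  15 |   3 | cbadacabcdacaadccbcddbcac
  16 |  19 | cbcddbcac
  17 |   2 | ccbadacabcdacaadccbcddbcac
  18 |  18 | ccbcddbcac
  19 |  11 | cdacaadccbcddbcac
  20 |   0 | cdccbadacabcdacaadccbcddbcac
  21 |  21 | cddbcac
  22 |  12 | dacaadccbcddbcac
  23 |   6 | dacabcdacaadccbcddbcac
  24 |  23 | dbcac
  25 |   1 | dccbadacabcdacaadccbcddbcac
  26 |  17 | dccbcddbcac
  27 |  22 | ddbcac

SA = [15, 9, 26, 13, 7, 5, 16, 4, 24, 10, 20, 27, 14, 8, 25, 3, 19, 2, 18, 11, 0, 21, 12, 6, 23, 1, 17, 22]
i: (SA[i-1],SA[i]) lcp shared
  1: (15,9) 1 'a'
  2: (9,26) 1 'a'
  3: (26,13) 2 'ac'
  4: (13,7) 3 'aca'
  5: (7,5) 1 'a'
  6: (5,16) 2 'ad'
  7: (16,4) 0 ''
  8: (4,24) 1 'b'
  9: (24,10) 2 'bc'
  10: (10,20) 3 'bcd'
  11: (20,27) 0 ''
  12: (27,14) 1 'c'
  13: (14,8) 2 'ca'
  14: (8,25) 2 'ca'
  15: (25,3) 1 'c'
  16: (3,19) 2 'cb'
  17: (19,2) 1 'c'
  18: (2,18) 3 'ccb'
  19: (18,11) 1 'c'
  20: (11,0) 2 'cd'
  21: (0,21) 2 'cd'
  22: (21,12) 0 ''
  23: (12,6) 4 'daca'
  24: (6,23) 1 'd'
  25: (23,1) 1 'd'
  26: (1,17) 4 'dccb'
  27: (17,22) 1 'd'

n(n+1)/2 = 28·29/2 = 406
Σ LCP = 0 + 1 + 1 + 2 + 3 + 1 + 2 + 0 + 1 + 2 + 3 + 0 + 1 + 2 + 2 + 1 + 2 + 1 + 3 + 1 + 2 + 2 + 0 + 4 + 1 + 1 + 4 + 1 = 44
distinct = 406 − 44 = 362

362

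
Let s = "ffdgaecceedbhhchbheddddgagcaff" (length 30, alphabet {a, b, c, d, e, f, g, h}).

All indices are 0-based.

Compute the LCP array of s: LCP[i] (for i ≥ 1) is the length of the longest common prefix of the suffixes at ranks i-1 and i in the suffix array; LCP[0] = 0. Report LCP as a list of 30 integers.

rank | idx | suffix
   0 |   4 | aecceedbhhchbheddddgagcaff
   1 |  27 | aff
   2 |  24 | agcaff
   3 |  16 | bheddddgagcaff
   4 |  11 | bhhchbheddddgagcaff
   5 |  26 | caff
   6 |   6 | cceedbhhchbheddddgagcaff
   7 |   7 | ceedbhhchbheddddgagcaff
   8 |  14 | chbheddddgagcaff
   9 |  10 | dbhhchbheddddgagcaff
  10 |  19 | ddddgagcaff
  11 |  20 | dddgagcaff
  12 |  21 | ddgagcaff
  13 |   2 | dgaecceedbhhchbheddddgagcaff
  14 |  22 | dgagcaff
  15 |   5 | ecceedbhhchbheddddgagcaff
  16 |   9 | edbhhchbheddddgagcaff
  17 |  18 | eddddgagcaff
  18 |   8 | eedbhhchbheddddgagcaff
  19 |  29 | f
  20 |   1 | fdgaecceedbhhchbheddddgagcaff
  21 |  28 | ff
  22 |   0 | ffdgaecceedbhhchbheddddgagcaff
  23 |   3 | gaecceedbhhchbheddddgagcaff
  24 |  23 | gagcaff
  25 |  25 | gcaff
  26 |  15 | hbheddddgagcaff
  27 |  13 | hchbheddddgagcaff
  28 |  17 | heddddgagcaff
  29 |  12 | hhchbheddddgagcaff

SA = [4, 27, 24, 16, 11, 26, 6, 7, 14, 10, 19, 20, 21, 2, 22, 5, 9, 18, 8, 29, 1, 28, 0, 3, 23, 25, 15, 13, 17, 12]
[i] adj suffixes → lcp
  [1] 4/27 → 1 ('a')
  [2] 27/24 → 1 ('a')
  [3] 24/16 → 0 ('')
  [4] 16/11 → 2 ('bh')
  [5] 11/26 → 0 ('')
  [6] 26/6 → 1 ('c')
  [7] 6/7 → 1 ('c')
  [8] 7/14 → 1 ('c')
  [9] 14/10 → 0 ('')
  [10] 10/19 → 1 ('d')
  [11] 19/20 → 3 ('ddd')
  [12] 20/21 → 2 ('dd')
  [13] 21/2 → 1 ('d')
  [14] 2/22 → 3 ('dga')
  [15] 22/5 → 0 ('')
  [16] 5/9 → 1 ('e')
  [17] 9/18 → 2 ('ed')
  [18] 18/8 → 1 ('e')
  [19] 8/29 → 0 ('')
  [20] 29/1 → 1 ('f')
  [21] 1/28 → 1 ('f')
  [22] 28/0 → 2 ('ff')
  [23] 0/3 → 0 ('')
  [24] 3/23 → 2 ('ga')
  [25] 23/25 → 1 ('g')
  [26] 25/15 → 0 ('')
  [27] 15/13 → 1 ('h')
  [28] 13/17 → 1 ('h')
  [29] 17/12 → 1 ('h')

[0, 1, 1, 0, 2, 0, 1, 1, 1, 0, 1, 3, 2, 1, 3, 0, 1, 2, 1, 0, 1, 1, 2, 0, 2, 1, 0, 1, 1, 1]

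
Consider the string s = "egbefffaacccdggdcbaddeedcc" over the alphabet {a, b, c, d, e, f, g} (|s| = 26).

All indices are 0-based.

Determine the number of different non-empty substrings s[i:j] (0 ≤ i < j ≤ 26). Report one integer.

rank→(start, suffix):
  0 → (7, 'aacccdggdcbaddeedcc')
  1 → (8, 'acccdggdcbaddeedcc')
  2 → (18, 'addeedcc')
  3 → (17, 'baddeedcc')
  4 → (2, 'befffaacccdggdcbaddeedcc')
  5 → (25, 'c')
  6 → (16, 'cbaddeedcc')
  7 → (24, 'cc')
  8 → (9, 'cccdggdcbaddeedcc')
  9 → (10, 'ccdggdcbaddeedcc')
  10 → (11, 'cdggdcbaddeedcc')
  11 → (15, 'dcbaddeedcc')
  12 → (23, 'dcc')
  13 → (19, 'ddeedcc')
  14 → (20, 'deedcc')
  15 → (12, 'dggdcbaddeedcc')
  16 → (22, 'edcc')
  17 → (21, 'eedcc')
  18 → (3, 'efffaacccdggdcbaddeedcc')
  19 → (0, 'egbefffaacccdggdcbaddeedcc')
  20 → (6, 'faacccdggdcbaddeedcc')
  21 → (5, 'ffaacccdggdcbaddeedcc')
  22 → (4, 'fffaacccdggdcbaddeedcc')
  23 → (1, 'gbefffaacccdggdcbaddeedcc')
  24 → (14, 'gdcbaddeedcc')
  25 → (13, 'ggdcbaddeedcc')

SA = [7, 8, 18, 17, 2, 25, 16, 24, 9, 10, 11, 15, 23, 19, 20, 12, 22, 21, 3, 0, 6, 5, 4, 1, 14, 13]
rank  pair      lcp
   1  s[7:],s[8:]  1  'a'
   2  s[8:],s[18:]  1  'a'
   3  s[18:],s[17:]  0  ''
   4  s[17:],s[2:]  1  'b'
   5  s[2:],s[25:]  0  ''
   6  s[25:],s[16:]  1  'c'
   7  s[16:],s[24:]  1  'c'
   8  s[24:],s[9:]  2  'cc'
   9  s[9:],s[10:]  2  'cc'
  10  s[10:],s[11:]  1  'c'
  11  s[11:],s[15:]  0  ''
  12  s[15:],s[23:]  2  'dc'
  13  s[23:],s[19:]  1  'd'
  14  s[19:],s[20:]  1  'd'
  15  s[20:],s[12:]  1  'd'
  16  s[12:],s[22:]  0  ''
  17  s[22:],s[21:]  1  'e'
  18  s[21:],s[3:]  1  'e'
  19  s[3:],s[0:]  1  'e'
  20  s[0:],s[6:]  0  ''
  21  s[6:],s[5:]  1  'f'
  22  s[5:],s[4:]  2  'ff'
  23  s[4:],s[1:]  0  ''
  24  s[1:],s[14:]  1  'g'
  25  s[14:],s[13:]  1  'g'

n(n+1)/2 = 26·27/2 = 351
Σ LCP = 0 + 1 + 1 + 0 + 1 + 0 + 1 + 1 + 2 + 2 + 1 + 0 + 2 + 1 + 1 + 1 + 0 + 1 + 1 + 1 + 0 + 1 + 2 + 0 + 1 + 1 = 23
distinct = 351 − 23 = 328

328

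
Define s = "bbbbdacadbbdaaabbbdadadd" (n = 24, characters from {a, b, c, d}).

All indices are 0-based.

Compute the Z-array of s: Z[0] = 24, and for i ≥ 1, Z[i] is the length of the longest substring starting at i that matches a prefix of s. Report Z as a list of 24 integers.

Z[0]=24
i=1: fresh scan; Z[1]=3 scan→box=[1,4)
i=2: min(r-i=2, Z[1]=3)=2; Z[2]=2
i=3: min(r-i=1, Z[2]=2)=1; Z[3]=1
i=4: fresh scan; Z[4]=0
i=5: fresh scan; Z[5]=0
i=6: fresh scan; Z[6]=0
i=7: fresh scan; Z[7]=0
i=8: fresh scan; Z[8]=0
i=9: fresh scan; Z[9]=2 scan→box=[9,11)
i=10: min(r-i=1, Z[1]=3)=1; Z[10]=1
i=11: fresh scan; Z[11]=0
i=12: fresh scan; Z[12]=0
i=13: fresh scan; Z[13]=0
i=14: fresh scan; Z[14]=0
i=15: fresh scan; Z[15]=3 scan→box=[15,18)
i=16: min(r-i=2, Z[1]=3)=2; Z[16]=2
i=17: min(r-i=1, Z[2]=2)=1; Z[17]=1
i=18: fresh scan; Z[18]=0
i=19: fresh scan; Z[19]=0
i=20: fresh scan; Z[20]=0
i=21: fresh scan; Z[21]=0
i=22: fresh scan; Z[22]=0
i=23: fresh scan; Z[23]=0

[24, 3, 2, 1, 0, 0, 0, 0, 0, 2, 1, 0, 0, 0, 0, 3, 2, 1, 0, 0, 0, 0, 0, 0]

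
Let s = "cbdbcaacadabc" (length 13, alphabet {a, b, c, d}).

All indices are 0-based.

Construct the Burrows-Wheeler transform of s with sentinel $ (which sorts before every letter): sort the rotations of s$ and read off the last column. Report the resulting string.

rank  rotation        last
    0  $cbdbcaacadabc  c
    1  aacadabc$cbdbc  c
    2  abc$cbdbcaacad  d
    3  acadabc$cbdbca  a
    4  adabc$cbdbcaac  c
    5  bc$cbdbcaacada  a
    6  bcaacadabc$cbd  d
    7  bdbcaacadabc$c  c
    8  c$cbdbcaacadab  b
    9  caacadabc$cbdb  b
   10  cadabc$cbdbcaa  a
   11  cbdbcaacadabc$  $
   12  dabc$cbdbcaaca  a
   13  dbcaacadabc$cb  b

ccdacadcbba$ab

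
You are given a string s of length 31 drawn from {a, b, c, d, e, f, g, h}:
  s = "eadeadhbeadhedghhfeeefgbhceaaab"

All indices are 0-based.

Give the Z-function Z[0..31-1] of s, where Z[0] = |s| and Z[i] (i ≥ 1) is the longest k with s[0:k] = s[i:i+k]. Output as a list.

[31, 0, 0, 3, 0, 0, 0, 0, 3, 0, 0, 0, 1, 0, 0, 0, 0, 0, 1, 1, 1, 0, 0, 0, 0, 0, 2, 0, 0, 0, 0]

Z[0]=31
i=1: i≥r, start 0; Z[1]=0
i=2: i≥r, start 0; Z[2]=0
i=3: i≥r, start 0; Z[3]=3 scan→box=[3,6)
i=4: min(r-i=2, Z[1]=0)=0; Z[4]=0
i=5: min(r-i=1, Z[2]=0)=0; Z[5]=0
i=6: i≥r, start 0; Z[6]=0
i=7: i≥r, start 0; Z[7]=0
i=8: i≥r, start 0; Z[8]=3 scan→box=[8,11)
i=9: min(r-i=2, Z[1]=0)=0; Z[9]=0
i=10: min(r-i=1, Z[2]=0)=0; Z[10]=0
i=11: i≥r, start 0; Z[11]=0
i=12: i≥r, start 0; Z[12]=1 scan→box=[12,13)
i=13: i≥r, start 0; Z[13]=0
i=14: i≥r, start 0; Z[14]=0
i=15: i≥r, start 0; Z[15]=0
i=16: i≥r, start 0; Z[16]=0
i=17: i≥r, start 0; Z[17]=0
i=18: i≥r, start 0; Z[18]=1 scan→box=[18,19)
i=19: i≥r, start 0; Z[19]=1 scan→box=[19,20)
i=20: i≥r, start 0; Z[20]=1 scan→box=[20,21)
i=21: i≥r, start 0; Z[21]=0
i=22: i≥r, start 0; Z[22]=0
i=23: i≥r, start 0; Z[23]=0
i=24: i≥r, start 0; Z[24]=0
i=25: i≥r, start 0; Z[25]=0
i=26: i≥r, start 0; Z[26]=2 scan→box=[26,28)
i=27: min(r-i=1, Z[1]=0)=0; Z[27]=0
i=28: i≥r, start 0; Z[28]=0
i=29: i≥r, start 0; Z[29]=0
i=30: i≥r, start 0; Z[30]=0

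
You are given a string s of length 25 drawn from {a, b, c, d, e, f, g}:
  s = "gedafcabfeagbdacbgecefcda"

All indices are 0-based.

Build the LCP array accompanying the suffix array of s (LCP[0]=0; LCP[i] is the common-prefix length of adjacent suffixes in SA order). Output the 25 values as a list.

[0, 1, 1, 1, 1, 0, 1, 1, 0, 1, 1, 1, 0, 2, 2, 0, 1, 1, 1, 0, 2, 1, 0, 1, 2]

sorted suffixes:
  #0 SA[0]=24  'a'
  #1 SA[1]=6  'abfeagbdacbgecefcda'
  #2 SA[2]=14  'acbgecefcda'
  #3 SA[3]=3  'afcabfeagbdacbgecefcda'
  #4 SA[4]=10  'agbdacbgecefcda'
  #5 SA[5]=12  'bdacbgecefcda'
  #6 SA[6]=7  'bfeagbdacbgecefcda'
  #7 SA[7]=16  'bgecefcda'
  #8 SA[8]=5  'cabfeagbdacbgecefcda'
  #9 SA[9]=15  'cbgecefcda'
  #10 SA[10]=22  'cda'
  #11 SA[11]=19  'cefcda'
  #12 SA[12]=23  'da'
  #13 SA[13]=13  'dacbgecefcda'
  #14 SA[14]=2  'dafcabfeagbdacbgecefcda'
  #15 SA[15]=9  'eagbdacbgecefcda'
  #16 SA[16]=18  'ecefcda'
  #17 SA[17]=1  'edafcabfeagbdacbgecefcda'
  #18 SA[18]=20  'efcda'
  #19 SA[19]=4  'fcabfeagbdacbgecefcda'
  #20 SA[20]=21  'fcda'
  #21 SA[21]=8  'feagbdacbgecefcda'
  #22 SA[22]=11  'gbdacbgecefcda'
  #23 SA[23]=17  'gecefcda'
  #24 SA[24]=0  'gedafcabfeagbdacbgecefcda'

SA = [24, 6, 14, 3, 10, 12, 7, 16, 5, 15, 22, 19, 23, 13, 2, 9, 18, 1, 20, 4, 21, 8, 11, 17, 0]
i: (SA[i-1],SA[i]) lcp shared
  1: (24,6) 1 'a'
  2: (6,14) 1 'a'
  3: (14,3) 1 'a'
  4: (3,10) 1 'a'
  5: (10,12) 0 ''
  6: (12,7) 1 'b'
  7: (7,16) 1 'b'
  8: (16,5) 0 ''
  9: (5,15) 1 'c'
  10: (15,22) 1 'c'
  11: (22,19) 1 'c'
  12: (19,23) 0 ''
  13: (23,13) 2 'da'
  14: (13,2) 2 'da'
  15: (2,9) 0 ''
  16: (9,18) 1 'e'
  17: (18,1) 1 'e'
  18: (1,20) 1 'e'
  19: (20,4) 0 ''
  20: (4,21) 2 'fc'
  21: (21,8) 1 'f'
  22: (8,11) 0 ''
  23: (11,17) 1 'g'
  24: (17,0) 2 'ge'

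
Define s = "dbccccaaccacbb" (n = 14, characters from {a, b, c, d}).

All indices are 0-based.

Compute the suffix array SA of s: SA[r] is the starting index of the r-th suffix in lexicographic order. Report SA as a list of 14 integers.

rank→(start, suffix):
  0 → (6, 'aaccacbb')
  1 → (10, 'acbb')
  2 → (7, 'accacbb')
  3 → (13, 'b')
  4 → (12, 'bb')
  5 → (1, 'bccccaaccacbb')
  6 → (5, 'caaccacbb')
  7 → (9, 'cacbb')
  8 → (11, 'cbb')
  9 → (4, 'ccaaccacbb')
  10 → (8, 'ccacbb')
  11 → (3, 'cccaaccacbb')
  12 → (2, 'ccccaaccacbb')
  13 → (0, 'dbccccaaccacbb')

[6, 10, 7, 13, 12, 1, 5, 9, 11, 4, 8, 3, 2, 0]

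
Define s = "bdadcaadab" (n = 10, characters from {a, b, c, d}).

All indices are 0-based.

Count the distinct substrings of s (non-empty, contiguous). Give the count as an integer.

rank | idx | suffix
   0 |   5 | aadab
   1 |   8 | ab
   2 |   6 | adab
   3 |   2 | adcaadab
   4 |   9 | b
   5 |   0 | bdadcaadab
   6 |   4 | caadab
   7 |   7 | dab
   8 |   1 | dadcaadab
   9 |   3 | dcaadab

SA = [5, 8, 6, 2, 9, 0, 4, 7, 1, 3]
i: (SA[i-1],SA[i]) lcp shared
  1: (5,8) 1 'a'
  2: (8,6) 1 'a'
  3: (6,2) 2 'ad'
  4: (2,9) 0 ''
  5: (9,0) 1 'b'
  6: (0,4) 0 ''
  7: (4,7) 0 ''
  8: (7,1) 2 'da'
  9: (1,3) 1 'd'

n(n+1)/2 = 10·11/2 = 55
Σ LCP = 0 + 1 + 1 + 2 + 0 + 1 + 0 + 0 + 2 + 1 = 8
distinct = 55 − 8 = 47

47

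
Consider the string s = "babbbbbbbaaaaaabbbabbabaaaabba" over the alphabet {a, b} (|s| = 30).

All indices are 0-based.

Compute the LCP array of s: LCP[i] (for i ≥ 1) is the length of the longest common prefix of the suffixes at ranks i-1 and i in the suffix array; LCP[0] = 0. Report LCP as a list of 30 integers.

[0, 1, 5, 4, 6, 3, 5, 2, 4, 1, 2, 4, 3, 4, 0, 2, 5, 2, 3, 4, 1, 3, 3, 4, 2, 4, 3, 4, 5, 6]

sorted suffixes:
  #0 SA[0]=29  'a'
  #1 SA[1]=9  'aaaaaabbbabbabaaaabba'
  #2 SA[2]=10  'aaaaabbbabbabaaaabba'
  #3 SA[3]=23  'aaaabba'
  #4 SA[4]=11  'aaaabbbabbabaaaabba'
  #5 SA[5]=24  'aaabba'
  #6 SA[6]=12  'aaabbbabbabaaaabba'
  #7 SA[7]=25  'aabba'
  #8 SA[8]=13  'aabbbabbabaaaabba'
  #9 SA[9]=21  'abaaaabba'
  #10 SA[10]=26  'abba'
  #11 SA[11]=18  'abbabaaaabba'
  #12 SA[12]=14  'abbbabbabaaaabba'
  #13 SA[13]=1  'abbbbbbbaaaaaabbbabbabaaaabba'
  #14 SA[14]=28  'ba'
  #15 SA[15]=8  'baaaaaabbbabbabaaaabba'
  #16 SA[16]=22  'baaaabba'
  #17 SA[17]=20  'babaaaabba'
  #18 SA[18]=17  'babbabaaaabba'
  #19 SA[19]=0  'babbbbbbbaaaaaabbbabbabaaaabba'
  #20 SA[20]=27  'bba'
  #21 SA[21]=7  'bbaaaaaabbbabbabaaaabba'
  #22 SA[22]=19  'bbabaaaabba'
  #23 SA[23]=16  'bbabbabaaaabba'
  #24 SA[24]=6  'bbbaaaaaabbbabbabaaaabba'
  #25 SA[25]=15  'bbbabbabaaaabba'
  #26 SA[26]=5  'bbbbaaaaaabbbabbabaaaabba'
  #27 SA[27]=4  'bbbbbaaaaaabbbabbabaaaabba'
  #28 SA[28]=3  'bbbbbbaaaaaabbbabbabaaaabba'
  #29 SA[29]=2  'bbbbbbbaaaaaabbbabbabaaaabba'

SA = [29, 9, 10, 23, 11, 24, 12, 25, 13, 21, 26, 18, 14, 1, 28, 8, 22, 20, 17, 0, 27, 7, 19, 16, 6, 15, 5, 4, 3, 2]
rank  pair      lcp
   1  s[29:],s[9:]  1  'a'
   2  s[9:],s[10:]  5  'aaaaa'
   3  s[10:],s[23:]  4  'aaaa'
   4  s[23:],s[11:]  6  'aaaabb'
   5  s[11:],s[24:]  3  'aaa'
   6  s[24:],s[12:]  5  'aaabb'
   7  s[12:],s[25:]  2  'aa'
   8  s[25:],s[13:]  4  'aabb'
   9  s[13:],s[21:]  1  'a'
  10  s[21:],s[26:]  2  'ab'
  11  s[26:],s[18:]  4  'abba'
  12  s[18:],s[14:]  3  'abb'
  13  s[14:],s[1:]  4  'abbb'
  14  s[1:],s[28:]  0  ''
  15  s[28:],s[8:]  2  'ba'
  16  s[8:],s[22:]  5  'baaaa'
  17  s[22:],s[20:]  2  'ba'
  18  s[20:],s[17:]  3  'bab'
  19  s[17:],s[0:]  4  'babb'
  20  s[0:],s[27:]  1  'b'
  21  s[27:],s[7:]  3  'bba'
  22  s[7:],s[19:]  3  'bba'
  23  s[19:],s[16:]  4  'bbab'
  24  s[16:],s[6:]  2  'bb'
  25  s[6:],s[15:]  4  'bbba'
  26  s[15:],s[5:]  3  'bbb'
  27  s[5:],s[4:]  4  'bbbb'
  28  s[4:],s[3:]  5  'bbbbb'
  29  s[3:],s[2:]  6  'bbbbbb'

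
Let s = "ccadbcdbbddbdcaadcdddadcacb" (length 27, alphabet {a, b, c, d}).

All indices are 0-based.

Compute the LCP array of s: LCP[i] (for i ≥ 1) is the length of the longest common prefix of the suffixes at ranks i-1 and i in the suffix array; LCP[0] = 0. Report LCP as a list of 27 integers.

[0, 1, 1, 2, 3, 0, 1, 1, 1, 2, 0, 2, 2, 1, 1, 1, 2, 0, 1, 2, 2, 1, 3, 2, 1, 2, 2]

rank→(start, suffix):
  0 → (14, 'aadcdddadcacb')
  1 → (24, 'acb')
  2 → (2, 'adbcdbbddbdcaadcdddadcacb')
  3 → (21, 'adcacb')
  4 → (15, 'adcdddadcacb')
  5 → (26, 'b')
  6 → (7, 'bbddbdcaadcdddadcacb')
  7 → (4, 'bcdbbddbdcaadcdddadcacb')
  8 → (11, 'bdcaadcdddadcacb')
  9 → (8, 'bddbdcaadcdddadcacb')
  10 → (13, 'caadcdddadcacb')
  11 → (23, 'cacb')
  12 → (1, 'cadbcdbbddbdcaadcdddadcacb')
  13 → (25, 'cb')
  14 → (0, 'ccadbcdbbddbdcaadcdddadcacb')
  15 → (5, 'cdbbddbdcaadcdddadcacb')
  16 → (17, 'cdddadcacb')
  17 → (20, 'dadcacb')
  18 → (6, 'dbbddbdcaadcdddadcacb')
  19 → (3, 'dbcdbbddbdcaadcdddadcacb')
  20 → (10, 'dbdcaadcdddadcacb')
  21 → (12, 'dcaadcdddadcacb')
  22 → (22, 'dcacb')
  23 → (16, 'dcdddadcacb')
  24 → (19, 'ddadcacb')
  25 → (9, 'ddbdcaadcdddadcacb')
  26 → (18, 'dddadcacb')

SA = [14, 24, 2, 21, 15, 26, 7, 4, 11, 8, 13, 23, 1, 25, 0, 5, 17, 20, 6, 3, 10, 12, 22, 16, 19, 9, 18]
[i] adj suffixes → lcp
  [1] 14/24 → 1 ('a')
  [2] 24/2 → 1 ('a')
  [3] 2/21 → 2 ('ad')
  [4] 21/15 → 3 ('adc')
  [5] 15/26 → 0 ('')
  [6] 26/7 → 1 ('b')
  [7] 7/4 → 1 ('b')
  [8] 4/11 → 1 ('b')
  [9] 11/8 → 2 ('bd')
  [10] 8/13 → 0 ('')
  [11] 13/23 → 2 ('ca')
  [12] 23/1 → 2 ('ca')
  [13] 1/25 → 1 ('c')
  [14] 25/0 → 1 ('c')
  [15] 0/5 → 1 ('c')
  [16] 5/17 → 2 ('cd')
  [17] 17/20 → 0 ('')
  [18] 20/6 → 1 ('d')
  [19] 6/3 → 2 ('db')
  [20] 3/10 → 2 ('db')
  [21] 10/12 → 1 ('d')
  [22] 12/22 → 3 ('dca')
  [23] 22/16 → 2 ('dc')
  [24] 16/19 → 1 ('d')
  [25] 19/9 → 2 ('dd')
  [26] 9/18 → 2 ('dd')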